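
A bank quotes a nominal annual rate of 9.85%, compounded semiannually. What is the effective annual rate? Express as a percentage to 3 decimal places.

EAR = (1 + 9.85%/2)^2 − 1 = (1 + 0.04925)^2 − 1.
(1 + 0.04925)^2 ≈ 1.100926, so EAR ≈ 10.09256%.

10.093%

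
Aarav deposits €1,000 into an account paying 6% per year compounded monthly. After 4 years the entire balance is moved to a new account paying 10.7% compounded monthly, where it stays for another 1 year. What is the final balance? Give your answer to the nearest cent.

After 4 years at 6%: 1,000 × 1.270489161 ≈ 1,270.4892.
Then 1 years at 10.7%: 1,270.4892 × 1.112406599 ≈ 1,413.3005.

€1,413.30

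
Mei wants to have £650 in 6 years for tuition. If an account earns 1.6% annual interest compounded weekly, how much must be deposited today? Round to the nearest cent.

£590.51

Periodic rate = 1.6%/52 = 0.000307692; 312 periods.
P = 650/(1 + 0.016/52)^312 ≈ 650/1.10074281 ≈ 590.5103.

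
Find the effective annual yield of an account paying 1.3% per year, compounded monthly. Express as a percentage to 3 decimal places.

1.308%

One year is 12 periods at 0.00108333 each: (1 + 0.00108333)^12 ≈ 1.013078.
EAR = 1.013078 − 1 ≈ 1.30777%.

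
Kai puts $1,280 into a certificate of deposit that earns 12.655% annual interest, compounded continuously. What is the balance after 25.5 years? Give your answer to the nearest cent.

A = P·e^(rt) = 1,280·e^(0.12655·25.5) = 1,280·e^3.227025.
e^3.227025 ≈ 25.204561751, so A ≈ 32,261.8390.

$32,261.84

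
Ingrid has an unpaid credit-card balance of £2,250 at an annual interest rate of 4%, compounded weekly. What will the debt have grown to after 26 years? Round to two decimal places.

Growth factor = (1 + 0.04/52)^1352 ≈ 2.828086134.
A ≈ 2,250 × 2.828086134 ≈ 6,363.1938.

£6,363.19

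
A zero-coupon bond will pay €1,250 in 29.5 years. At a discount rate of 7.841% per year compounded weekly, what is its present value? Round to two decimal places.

€123.91

Periodic rate = 7.841%/52 = 0.00150788; 1534 periods.
P = 1,250/(1 + 0.07841/52)^1534 ≈ 1,250/10.08806267 ≈ 123.9088.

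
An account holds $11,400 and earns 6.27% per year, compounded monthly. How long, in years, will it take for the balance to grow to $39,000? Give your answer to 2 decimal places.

We need (1 + 0.005225)^(12t) = 3.4211, so 12t = ln 3.4211 / ln 1.005225 ≈ 236.0112.
t ≈ 236.0112/12 = 19.6676 years.

19.67 years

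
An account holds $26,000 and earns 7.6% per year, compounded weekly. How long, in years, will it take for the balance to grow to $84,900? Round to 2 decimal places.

(1 + 0.00146154)^(52t) = 84,900/26,000 = 3.2654.
52t·ln(1 + 0.00146154) = ln(3.2654); 52t = 1.1834/0.00146047 ≈ 810.2709.
t ≈ 15.5821 years.

15.58 years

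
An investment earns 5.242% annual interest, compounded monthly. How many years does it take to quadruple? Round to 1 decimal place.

26.5 years

(1 + 0.00436833)^(12t) = 4.
12t = ln 4 / ln(1 + 0.00436833) ≈ 1.3863/0.00435882 ≈ 318.0435.
t ≈ 26.5036.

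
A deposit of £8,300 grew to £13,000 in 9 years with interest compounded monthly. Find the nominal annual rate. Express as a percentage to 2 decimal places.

The 108-period growth factor is 13,000/8,300 = 1.56627.
r/12 = 1.56627^(1/108) − 1 ≈ 0.00416321, so r ≈ 12·0.00416321 = 4.99586%.

5.00%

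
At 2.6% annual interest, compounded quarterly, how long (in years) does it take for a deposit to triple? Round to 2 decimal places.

42.39 years

(1 + 0.0065)^(4t) = 3.
4t = ln 3 / ln(1 + 0.0065) ≈ 1.0986/0.00647897 ≈ 169.5660.
t ≈ 42.3915.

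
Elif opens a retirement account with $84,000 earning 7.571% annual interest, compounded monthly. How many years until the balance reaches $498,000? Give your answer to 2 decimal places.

23.58 years

(1 + 0.00630917)^(12t) = 498,000/84,000 = 5.9286.
12t·ln(1 + 0.00630917) = ln(5.9286); 12t = 1.7798/0.00628935 ≈ 282.9838.
t ≈ 23.5820 years.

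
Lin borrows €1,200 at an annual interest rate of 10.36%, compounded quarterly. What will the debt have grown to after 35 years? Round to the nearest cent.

€43,041.30

Growth factor = (1 + 0.0259)^140 ≈ 35.86775332.
A ≈ 1,200 × 35.86775332 ≈ 43,041.3040.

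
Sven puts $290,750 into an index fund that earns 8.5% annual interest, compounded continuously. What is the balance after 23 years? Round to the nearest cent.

$2,053,834.46

A = P·e^(rt) = 290,750·e^(0.085·23) = 290,750·e^1.955.
e^1.955 ≈ 7.063919023701, so A ≈ 2,053,834.4561.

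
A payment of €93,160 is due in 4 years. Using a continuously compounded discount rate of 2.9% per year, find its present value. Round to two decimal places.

P = A·e^(−rt) = 93,160·e^(−0.116).
e^(−0.116) ≈ 0.8904752233, so P ≈ 82,956.6718.

€82,956.67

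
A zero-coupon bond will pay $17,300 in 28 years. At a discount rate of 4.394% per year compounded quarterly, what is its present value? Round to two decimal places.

$5,089.07

Growth factor = (1 + 0.010985)^112 ≈ 3.3994428512.
P = 17,300/3.3994428512 ≈ 5,089.0692.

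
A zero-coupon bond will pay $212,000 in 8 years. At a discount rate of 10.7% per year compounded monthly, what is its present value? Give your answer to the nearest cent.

Growth factor = (1 + 0.107/12)^96 ≈ 2.34481428362.
P = 212,000/2.34481428362 ≈ 90,412.2776.

$90,412.28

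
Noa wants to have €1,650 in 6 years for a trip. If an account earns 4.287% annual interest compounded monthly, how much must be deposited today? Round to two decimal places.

Periodic rate = 4.287%/12 = 0.0035725; 72 periods.
P = 1,650/(1 + 0.0035725)^72 ≈ 1,650/1.292736943 ≈ 1,276.3618.

€1,276.36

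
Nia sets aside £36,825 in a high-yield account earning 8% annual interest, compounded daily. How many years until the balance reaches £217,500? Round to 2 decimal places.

(1 + 0.000219178)^(365t) = 217,500/36,825 = 5.9063.
365t·ln(1 + 0.000219178) = ln(5.9063); 365t = 1.776/0.000219154 ≈ 8103.9878.
t ≈ 22.2027 years.

22.20 years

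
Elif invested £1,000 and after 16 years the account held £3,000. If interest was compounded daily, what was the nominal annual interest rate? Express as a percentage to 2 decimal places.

(1 + r/365)^5840 = 3,000/1,000 = 3.
1 + r/365 = 3^(1/5840) ≈ 1.000188, so r/365 ≈ 0.000188136.
r ≈ 365·0.000188136 = 6.86697%.

6.87%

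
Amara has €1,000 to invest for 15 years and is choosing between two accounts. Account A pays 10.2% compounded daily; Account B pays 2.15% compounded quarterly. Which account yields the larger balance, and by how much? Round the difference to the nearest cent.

Account A, by €3,237.81

Account A growth factor: (1 + 0.102/365)^5475 ≈ 4.617189834; balance ≈ 4,617.1898.
Account B growth factor: (1 + 0.005375)^60 ≈ 1.379383106; balance ≈ 1,379.3831.
Account A is larger by 3,237.8067.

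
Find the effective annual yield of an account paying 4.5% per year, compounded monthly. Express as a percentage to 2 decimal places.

4.59%

One year is 12 periods at 0.00375 each: (1 + 0.00375)^12 ≈ 1.04594.
EAR = 1.04594 − 1 ≈ 4.59398%.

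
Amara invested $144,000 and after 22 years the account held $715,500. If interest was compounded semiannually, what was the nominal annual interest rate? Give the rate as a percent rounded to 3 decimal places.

7.422%

(1 + r/2)^44 = 715,500/144,000 = 4.96875.
1 + r/2 = 4.96875^(1/44) ≈ 1.037108, so r/2 ≈ 0.0371076.
r ≈ 2·0.0371076 = 7.42151%.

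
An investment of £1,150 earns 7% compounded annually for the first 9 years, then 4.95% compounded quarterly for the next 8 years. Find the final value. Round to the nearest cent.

Phase 1: 1,150·(1 + 0.07)^9 ≈ 2,114.2281.
Phase 2: 2,114.2281·(1 + 0.012375)^32 ≈ 3,133.8415.

£3,133.84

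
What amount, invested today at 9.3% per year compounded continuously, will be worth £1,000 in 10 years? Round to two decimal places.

P = A·e^(−rt) = 1,000·e^(−0.93).
e^(−0.93) ≈ 0.39455371, so P ≈ 394.5537.

£394.55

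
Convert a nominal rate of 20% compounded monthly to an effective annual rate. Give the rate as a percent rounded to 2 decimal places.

EAR = (1 + 20%/12)^12 − 1 = (1 + 0.0166667)^12 − 1.
(1 + 0.0166667)^12 ≈ 1.219391, so EAR ≈ 21.93911%.

21.94%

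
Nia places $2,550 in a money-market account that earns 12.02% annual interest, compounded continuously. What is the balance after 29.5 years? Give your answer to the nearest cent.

$88,410.73

A = P·e^(rt) = 2,550·e^(0.1202·29.5) = 2,550·e^3.5459.
e^3.5459 ≈ 34.670875092, so A ≈ 88,410.7315.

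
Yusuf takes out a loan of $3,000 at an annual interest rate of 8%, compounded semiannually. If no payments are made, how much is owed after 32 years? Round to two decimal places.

$36,919.43

Periodic rate = 8%/2 = 0.04; periods = 2·32 = 64.
A = 3,000·(1 + 0.04)^64 ≈ 3,000·12.306476171 ≈ 36,919.4285.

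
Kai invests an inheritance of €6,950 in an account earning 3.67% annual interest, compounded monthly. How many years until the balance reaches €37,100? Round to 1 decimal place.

(1 + 0.00305833)^(12t) = 37,100/6,950 = 5.3381.
12t·ln(1 + 0.00305833) = ln(5.3381); 12t = 1.6749/0.00305367 ≈ 548.4802.
t ≈ 45.7067 years.

45.7 years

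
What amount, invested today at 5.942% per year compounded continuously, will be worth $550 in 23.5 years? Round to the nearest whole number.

$136

P = A·e^(−rt) = 550·e^(−1.39637).
e^(−1.39637) ≈ 0.247493738, so P ≈ 136.1216.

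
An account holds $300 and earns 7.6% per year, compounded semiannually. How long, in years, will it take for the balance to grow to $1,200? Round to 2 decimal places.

We need (1 + 0.038)^(2t) = 4, so 2t = ln 4 / ln 1.038 ≈ 37.1703.
t ≈ 37.1703/2 = 18.5851 years.

18.59 years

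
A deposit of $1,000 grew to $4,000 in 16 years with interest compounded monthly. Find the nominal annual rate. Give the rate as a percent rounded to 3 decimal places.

8.696%

(1 + r/12)^192 = 4,000/1,000 = 4.
1 + r/12 = 4^(1/192) ≈ 1.007246, so r/12 ≈ 0.00724641.
r ≈ 12·0.00724641 = 8.69569%.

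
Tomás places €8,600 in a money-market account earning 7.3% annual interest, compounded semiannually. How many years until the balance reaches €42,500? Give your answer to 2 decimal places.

We need (1 + 0.0365)^(2t) = 4.9419, so 2t = ln 4.9419 / ln 1.0365 ≈ 44.5678.
t ≈ 44.5678/2 = 22.2839 years.

22.28 years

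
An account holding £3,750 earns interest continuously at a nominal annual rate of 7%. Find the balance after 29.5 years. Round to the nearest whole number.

A = P·e^(rt) = 3,750·e^(0.07·29.5) = 3,750·e^2.065.
e^2.065 ≈ 7.8852978977, so A ≈ 29,569.8671.

£29,570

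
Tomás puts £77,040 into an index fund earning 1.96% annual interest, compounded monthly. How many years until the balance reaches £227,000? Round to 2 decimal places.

(1 + 0.00163333)^(12t) = 227,000/77,040 = 2.9465.
12t·ln(1 + 0.00163333) = ln(2.9465); 12t = 1.0806/0.001632 ≈ 662.1475.
t ≈ 55.1790 years.

55.18 years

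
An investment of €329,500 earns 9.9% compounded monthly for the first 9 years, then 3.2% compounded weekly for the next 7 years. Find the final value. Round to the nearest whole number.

€1,001,097

Phase 1: 329,500·(1 + 0.00825)^108 ≈ 800,247.5115.
Phase 2: 800,247.5115·(1 + 0.032/52)^364 ≈ 1,001,097.4973.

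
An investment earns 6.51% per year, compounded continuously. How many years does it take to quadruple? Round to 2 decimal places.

21.29 years

e^(0.0651t) = 4, so 0.0651t = ln 4 ≈ 1.3863.
t ≈ 1.3863/0.0651 ≈ 21.2948.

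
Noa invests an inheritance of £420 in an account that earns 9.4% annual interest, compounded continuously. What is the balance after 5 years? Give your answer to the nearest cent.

£672.00

A = P·e^(rt) = 420·e^(0.094·5) = 420·e^0.47.
e^0.47 ≈ 1.59999419, so A ≈ 671.9976.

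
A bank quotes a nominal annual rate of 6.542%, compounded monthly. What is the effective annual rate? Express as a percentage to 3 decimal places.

One year is 12 periods at 0.00545167 each: (1 + 0.00545167)^12 ≈ 1.067418.
EAR = 1.067418 − 1 ≈ 6.74177%.

6.742%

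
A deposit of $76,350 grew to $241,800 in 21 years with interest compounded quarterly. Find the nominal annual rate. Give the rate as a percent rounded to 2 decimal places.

(1 + r/4)^84 = 241,800/76,350 = 3.16699.
1 + r/4 = 3.16699^(1/84) ≈ 1.013818, so r/4 ≈ 0.0138182.
r ≈ 4·0.0138182 = 5.52728%.

5.53%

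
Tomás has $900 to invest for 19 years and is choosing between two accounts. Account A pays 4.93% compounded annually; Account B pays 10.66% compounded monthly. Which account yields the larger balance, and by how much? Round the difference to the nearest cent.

A: (1 + 0.0493)^19 ≈ 2.495133484, so 900 × 2.495133484 ≈ 2,245.6201.
B: (1 + 0.1066/12)^228 ≈ 7.511662202, so 900 × 7.511662202 ≈ 6,760.4960.
Difference ≈ 4,514.8758 in favor of B.

Account B, by $4,514.88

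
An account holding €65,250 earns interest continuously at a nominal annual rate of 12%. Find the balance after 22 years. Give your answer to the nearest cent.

A = P·e^(rt) = 65,250·e^(0.12·22) = 65,250·e^2.64.
e^2.64 ≈ 14.0132036077, so A ≈ 914,361.5354.

€914,361.54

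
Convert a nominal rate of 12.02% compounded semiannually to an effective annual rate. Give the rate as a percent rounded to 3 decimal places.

One year is 2 periods at 0.0601 each: (1 + 0.0601)^2 ≈ 1.123812.
EAR = 1.123812 − 1 ≈ 12.38120%.

12.381%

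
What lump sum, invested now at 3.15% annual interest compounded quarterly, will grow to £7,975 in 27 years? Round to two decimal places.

Growth factor = (1 + 0.007875)^108 ≈ 2.333031826.
P = 7,975/2.333031826 ≈ 3,418.2988.

£3,418.30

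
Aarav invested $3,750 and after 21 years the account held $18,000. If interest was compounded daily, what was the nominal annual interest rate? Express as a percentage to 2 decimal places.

7.47%

(1 + r/365)^7665 = 18,000/3,750 = 4.8.
1 + r/365 = 4.8^(1/7665) ≈ 1.000205, so r/365 ≈ 0.000204668.
r ≈ 365·0.000204668 = 7.47036%.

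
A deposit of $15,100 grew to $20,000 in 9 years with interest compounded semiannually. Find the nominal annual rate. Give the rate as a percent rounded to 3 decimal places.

3.147%

The 18-period growth factor is 20,000/15,100 = 1.3245.
r/2 = 1.3245^(1/18) − 1 ≈ 0.0157357, so r ≈ 2·0.0157357 = 3.14714%.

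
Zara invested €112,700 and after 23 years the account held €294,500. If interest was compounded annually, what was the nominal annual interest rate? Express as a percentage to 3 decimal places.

The 23-period growth factor is 294,500/112,700 = 2.61313.
r = 2.61313^(1/23) − 1 ≈ 0.0426474, i.e. 4.26474%.

4.265%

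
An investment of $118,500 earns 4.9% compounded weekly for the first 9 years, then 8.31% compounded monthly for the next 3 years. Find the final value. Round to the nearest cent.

$236,074.18

After 9 years at 4.9%: 118,500 × 1.55393799608 ≈ 184,141.6525.
Then 3 years at 8.31%: 184,141.6525 × 1.28202487717 ≈ 236,074.1795.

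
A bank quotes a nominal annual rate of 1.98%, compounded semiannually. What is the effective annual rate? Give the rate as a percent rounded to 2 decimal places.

One year is 2 periods at 0.0099 each: (1 + 0.0099)^2 ≈ 1.019898.
EAR = 1.019898 − 1 ≈ 1.98980%.

1.99%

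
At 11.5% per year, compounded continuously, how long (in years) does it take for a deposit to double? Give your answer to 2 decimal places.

6.03 years

e^(0.115t) = 2, so 0.115t = ln 2 ≈ 0.69315.
t ≈ 0.69315/0.115 ≈ 6.0274.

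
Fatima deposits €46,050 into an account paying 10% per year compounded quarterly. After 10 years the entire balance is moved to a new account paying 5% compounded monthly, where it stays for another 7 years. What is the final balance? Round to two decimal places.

After 10 years at 10%: 46,050 × 2.68506383839 ≈ 123,647.1898.
Then 7 years at 5%: 123,647.1898 × 1.41803605223 ≈ 175,336.1728.

€175,336.17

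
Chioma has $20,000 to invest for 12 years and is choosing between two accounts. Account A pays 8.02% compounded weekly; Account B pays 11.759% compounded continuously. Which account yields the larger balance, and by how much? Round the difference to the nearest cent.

Account A growth factor: (1 + 0.0802/52)^624 ≈ 2.6160318373; balance ≈ 52,320.6367.
Account B growth factor: e^(0.11759·12) = e^1.41108 ≈ 4.1003814255; balance ≈ 82,007.6285.
Account B is larger by 29,686.9918.

Account B, by $29,686.99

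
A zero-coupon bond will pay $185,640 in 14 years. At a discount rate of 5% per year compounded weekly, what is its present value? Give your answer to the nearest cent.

$92,217.11

Growth factor = (1 + 0.05/52)^728 ≈ 2.01307555022.
P = 185,640/2.01307555022 ≈ 92,217.1053.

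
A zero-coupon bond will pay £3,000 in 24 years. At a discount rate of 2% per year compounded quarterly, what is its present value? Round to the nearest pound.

Periodic rate = 2%/4 = 0.005; 96 periods.
P = 3,000/(1 + 0.005)^96 ≈ 3,000/1.614142708 ≈ 1,858.5717.

£1,859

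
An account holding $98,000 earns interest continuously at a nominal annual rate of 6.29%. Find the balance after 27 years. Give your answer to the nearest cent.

$535,535.66

A = P·e^(rt) = 98,000·e^(0.0629·27) = 98,000·e^1.6983.
e^1.6983 ≈ 5.46464958653, so A ≈ 535,535.6595.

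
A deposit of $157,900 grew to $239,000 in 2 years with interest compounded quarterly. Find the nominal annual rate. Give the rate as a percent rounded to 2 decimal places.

21.27%

The 8-period growth factor is 239,000/157,900 = 1.51362.
r/4 = 1.51362^(1/8) − 1 ≈ 0.0531785, so r ≈ 4·0.0531785 = 21.27139%.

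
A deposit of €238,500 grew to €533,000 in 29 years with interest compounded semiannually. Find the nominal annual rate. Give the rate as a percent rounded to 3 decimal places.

2.792%

(1 + r/2)^58 = 533,000/238,500 = 2.2348.
1 + r/2 = 2.2348^(1/58) ≈ 1.013961, so r/2 ≈ 0.0139613.
r ≈ 2·0.0139613 = 2.79225%.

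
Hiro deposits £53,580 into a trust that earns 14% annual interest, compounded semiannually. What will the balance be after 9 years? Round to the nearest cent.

Periodic rate = 14%/2 = 0.07; periods = 2·9 = 18.
A = 53,580·(1 + 0.07)^18 ≈ 53,580·3.37993227573 ≈ 181,096.7713.

£181,096.77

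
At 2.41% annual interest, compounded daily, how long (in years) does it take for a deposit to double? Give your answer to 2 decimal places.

(1 + 0.0000660274)^(365t) = 2.
365t = ln 2 / ln(1 + 0.0000660274) ≈ 0.69315/6.60252e-05 ≈ 10498.2188.
t ≈ 28.7622.

28.76 years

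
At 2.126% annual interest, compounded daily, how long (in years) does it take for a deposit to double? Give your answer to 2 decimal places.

(1 + 0.0000582466)^(365t) = 2.
365t = ln 2 / ln(1 + 0.0000582466) ≈ 0.69315/5.82449e-05 ≈ 11900.5686.
t ≈ 32.6043.

32.60 years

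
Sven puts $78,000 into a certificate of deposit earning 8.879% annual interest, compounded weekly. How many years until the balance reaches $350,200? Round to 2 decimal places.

(1 + 0.0017075)^(52t) = 350,200/78,000 = 4.4897.
52t·ln(1 + 0.0017075) = ln(4.4897); 52t = 1.5018/0.00170604 ≈ 880.2796.
t ≈ 16.9285 years.

16.93 years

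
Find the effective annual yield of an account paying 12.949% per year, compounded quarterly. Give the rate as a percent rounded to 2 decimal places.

13.59%

EAR = (1 + 12.949%/4)^4 − 1 = (1 + 0.0323725)^4 − 1.
(1 + 0.0323725)^4 ≈ 1.135915, so EAR ≈ 13.59147%.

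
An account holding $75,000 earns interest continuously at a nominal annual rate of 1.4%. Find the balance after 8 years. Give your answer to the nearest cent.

A = P·e^(rt) = 75,000·e^(0.014·8) = 75,000·e^0.112.
e^0.112 ≈ 1.1185128606, so A ≈ 83,888.4645.

$83,888.46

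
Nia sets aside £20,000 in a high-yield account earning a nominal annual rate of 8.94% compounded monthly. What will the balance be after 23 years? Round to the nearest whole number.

Growth factor = (1 + 0.00745)^276 ≈ 7.75686676387.
A ≈ 20,000 × 7.75686676387 ≈ 155,137.3353.

£155,137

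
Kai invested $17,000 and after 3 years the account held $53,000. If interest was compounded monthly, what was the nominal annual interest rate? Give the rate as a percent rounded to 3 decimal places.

38.508%

(1 + r/12)^36 = 53,000/17,000 = 3.11765.
1 + r/12 = 3.11765^(1/36) ≈ 1.03209, so r/12 ≈ 0.0320896.
r ≈ 12·0.0320896 = 38.50756%.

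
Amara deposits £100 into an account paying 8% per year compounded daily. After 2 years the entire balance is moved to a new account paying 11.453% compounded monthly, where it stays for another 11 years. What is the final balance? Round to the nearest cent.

£411.17

After 2 years at 8%: 100 × 1.1734903 ≈ 117.3490.
Then 11 years at 11.453%: 117.3490 × 3.50382759 ≈ 411.1708.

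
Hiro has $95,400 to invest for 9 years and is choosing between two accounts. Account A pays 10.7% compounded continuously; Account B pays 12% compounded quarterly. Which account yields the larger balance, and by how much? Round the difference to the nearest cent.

Account B, by $26,591.32

Account A growth factor: e^(0.107·9) = e^0.963 ≈ 2.61954332724; balance ≈ 249,904.4334.
Account B growth factor: (1 + 0.03)^36 ≈ 2.898278328; balance ≈ 276,495.7525.
Account B is larger by 26,591.3191.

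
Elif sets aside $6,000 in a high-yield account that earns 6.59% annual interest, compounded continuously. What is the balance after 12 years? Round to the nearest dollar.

$13,231

A = P·e^(rt) = 6,000·e^(0.0659·12) = 6,000·e^0.7908.
e^0.7908 ≈ 2.2051598487, so A ≈ 13,230.9591.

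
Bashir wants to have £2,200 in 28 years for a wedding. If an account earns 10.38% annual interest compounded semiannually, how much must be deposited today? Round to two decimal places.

Periodic rate = 10.38%/2 = 0.0519; 56 periods.
P = 2,200/(1 + 0.0519)^56 ≈ 2,200/17.00472004 ≈ 129.3758.

£129.38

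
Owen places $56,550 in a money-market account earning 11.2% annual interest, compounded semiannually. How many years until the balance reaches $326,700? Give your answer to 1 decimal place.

16.1 years

(1 + 0.056)^(2t) = 326,700/56,550 = 5.7772.
2t·ln(1 + 0.056) = ln(5.7772); 2t = 1.7539/0.0544882 ≈ 32.1889.
t ≈ 16.0945 years.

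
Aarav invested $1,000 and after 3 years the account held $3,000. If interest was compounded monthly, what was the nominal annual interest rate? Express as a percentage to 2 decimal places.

37.18%

(1 + r/12)^36 = 3,000/1,000 = 3.
1 + r/12 = 3^(1/36) ≈ 1.030987, so r/12 ≈ 0.0309874.
r ≈ 12·0.0309874 = 37.18491%.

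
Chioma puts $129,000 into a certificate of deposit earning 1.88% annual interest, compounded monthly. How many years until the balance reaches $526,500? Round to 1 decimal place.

74.9 years

We need (1 + 0.00156667)^(12t) = 4.0814, so 12t = ln 4.0814 / ln 1.001567 ≈ 898.4300.
t ≈ 898.4300/12 = 74.8692 years.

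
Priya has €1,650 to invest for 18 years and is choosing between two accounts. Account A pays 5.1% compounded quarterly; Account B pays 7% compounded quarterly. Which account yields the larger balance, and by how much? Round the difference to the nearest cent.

Account A growth factor: (1 + 0.01275)^72 ≈ 2.489786648; balance ≈ 4,108.1480.
Account B growth factor: (1 + 0.0175)^72 ≈ 3.487209897; balance ≈ 5,753.8963.
Account B is larger by 1,645.7484.

Account B, by €1,645.75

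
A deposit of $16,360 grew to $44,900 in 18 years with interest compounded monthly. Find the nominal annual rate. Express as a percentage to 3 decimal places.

5.622%

(1 + r/12)^216 = 44,900/16,360 = 2.7445.
1 + r/12 = 2.7445^(1/216) ≈ 1.004685, so r/12 ≈ 0.00468501.
r ≈ 12·0.00468501 = 5.62201%.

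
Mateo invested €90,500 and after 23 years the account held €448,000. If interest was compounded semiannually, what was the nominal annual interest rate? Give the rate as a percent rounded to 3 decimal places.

(1 + r/2)^46 = 448,000/90,500 = 4.95028.
1 + r/2 = 4.95028^(1/46) ≈ 1.035382, so r/2 ≈ 0.0353821.
r ≈ 2·0.0353821 = 7.07641%.

7.076%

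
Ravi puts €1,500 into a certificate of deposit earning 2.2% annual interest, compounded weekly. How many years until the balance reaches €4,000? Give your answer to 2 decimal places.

44.59 years

(1 + 0.000423077)^(52t) = 4,000/1,500 = 2.6667.
52t·ln(1 + 0.000423077) = ln(2.6667); 52t = 0.98083/0.000422987 ≈ 2318.8141.
t ≈ 44.5926 years.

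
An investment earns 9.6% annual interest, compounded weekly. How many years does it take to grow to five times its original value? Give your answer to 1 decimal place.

16.8 years

(1 + 0.00184615)^(52t) = 5.
52t = ln 5 / ln(1 + 0.00184615) ≈ 1.6094/0.00184445 ≈ 872.5833.
t ≈ 16.7804.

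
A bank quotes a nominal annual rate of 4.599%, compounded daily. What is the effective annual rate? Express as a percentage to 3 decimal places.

EAR = (1 + 4.599%/365)^365 − 1 = (1 + 0.000126)^365 − 1.
(1 + 0.000126)^365 ≈ 1.047061, so EAR ≈ 4.70609%.

4.706%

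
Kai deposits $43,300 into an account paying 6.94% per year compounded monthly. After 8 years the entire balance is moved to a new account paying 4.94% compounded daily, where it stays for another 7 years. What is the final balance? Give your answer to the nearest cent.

After 8 years at 6.94%: 43,300 × 1.7395052085 ≈ 75,320.5755.
Then 7 years at 4.94%: 75,320.5755 × 1.41308689892 ≈ 106,434.5185.

$106,434.52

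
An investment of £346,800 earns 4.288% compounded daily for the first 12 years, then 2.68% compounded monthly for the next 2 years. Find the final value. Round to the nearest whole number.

Phase 1: 346,800·(1 + 0.04288/365)^4380 ≈ 580,144.9709.
Phase 2: 580,144.9709·(1 + 0.0268/12)^24 ≈ 612,052.6191.

£612,053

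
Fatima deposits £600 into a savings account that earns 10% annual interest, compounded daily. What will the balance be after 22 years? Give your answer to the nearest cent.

£5,413.38

Growth factor = (1 + 0.1/365)^8030 ≈ 9.022294539.
A ≈ 600 × 9.022294539 ≈ 5,413.3767.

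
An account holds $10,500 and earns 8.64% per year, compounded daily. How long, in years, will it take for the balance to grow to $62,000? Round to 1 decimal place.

(1 + 0.000236712)^(365t) = 62,000/10,500 = 5.9048.
365t·ln(1 + 0.000236712) = ln(5.9048); 365t = 1.7758/0.000236684 ≈ 7502.6480.
t ≈ 20.5552 years.

20.6 years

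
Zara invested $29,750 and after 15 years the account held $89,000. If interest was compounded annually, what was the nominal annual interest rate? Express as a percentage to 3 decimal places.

7.579%

The 15-period growth factor is 89,000/29,750 = 2.9916.
r = 2.9916^(1/15) − 1 ≈ 0.0757884, i.e. 7.57884%.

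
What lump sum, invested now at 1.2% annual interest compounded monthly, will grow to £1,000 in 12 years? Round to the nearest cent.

Periodic rate = 1.2%/12 = 0.001; 144 periods.
P = 1,000/(1 + 0.001)^144 ≈ 1,000/1.15480102 ≈ 865.9501.

£865.95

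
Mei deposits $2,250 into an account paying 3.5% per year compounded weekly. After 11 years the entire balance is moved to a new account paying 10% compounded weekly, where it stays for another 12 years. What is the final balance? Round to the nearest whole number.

$10,964

Phase 1: 2,250·(1 + 0.035/52)^572 ≈ 3,306.2040.
Phase 2: 3,306.2040·(1 + 0.1/52)^624 ≈ 10,964.3416.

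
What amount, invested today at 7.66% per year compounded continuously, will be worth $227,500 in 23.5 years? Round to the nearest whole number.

P = A·e^(−rt) = 227,500·e^(−1.8001).
e^(−1.8001) ≈ 0.165282359159, so P ≈ 37,601.7367.

$37,602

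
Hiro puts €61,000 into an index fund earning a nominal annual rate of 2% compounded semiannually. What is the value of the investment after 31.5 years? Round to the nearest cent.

€114,176.41

Growth factor = (1 + 0.01)^63 ≈ 1.87174442523.
A ≈ 61,000 × 1.87174442523 ≈ 114,176.4099.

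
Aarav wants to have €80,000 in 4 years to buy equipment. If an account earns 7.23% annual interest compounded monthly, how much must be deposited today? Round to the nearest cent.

Growth factor = (1 + 0.006025)^48 ≈ 1.3342005435.
P = 80,000/1.3342005435 ≈ 59,961.0009.

€59,961.00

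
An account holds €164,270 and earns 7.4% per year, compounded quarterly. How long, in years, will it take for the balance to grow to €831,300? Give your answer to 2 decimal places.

We need (1 + 0.0185)^(4t) = 5.0606, so 4t = ln 5.0606 / ln 1.0185 ≈ 88.4558.
t ≈ 88.4558/4 = 22.1139 years.

22.11 years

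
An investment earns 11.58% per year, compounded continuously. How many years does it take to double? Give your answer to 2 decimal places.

e^(0.1158t) = 2, so 0.1158t = ln 2 ≈ 0.69315.
t ≈ 0.69315/0.1158 ≈ 5.9857.

5.99 years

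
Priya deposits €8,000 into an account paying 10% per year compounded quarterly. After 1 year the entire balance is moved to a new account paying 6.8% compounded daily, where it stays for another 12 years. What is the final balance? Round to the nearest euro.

€19,968

Phase 1: 8,000·(1 + 0.025)^4 ≈ 8,830.5031.
Phase 2: 8,830.5031·(1 + 0.068/365)^4380 ≈ 19,968.0998.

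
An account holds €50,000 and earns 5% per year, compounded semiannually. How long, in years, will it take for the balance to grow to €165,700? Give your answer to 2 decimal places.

We need (1 + 0.025)^(2t) = 3.314, so 2t = ln 3.314 / ln 1.025 ≈ 48.5228.
t ≈ 48.5228/2 = 24.2614 years.

24.26 years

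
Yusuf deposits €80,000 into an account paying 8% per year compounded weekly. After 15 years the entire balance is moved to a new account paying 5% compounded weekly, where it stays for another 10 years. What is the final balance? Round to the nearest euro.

Phase 1: 80,000·(1 + 0.08/52)^780 ≈ 265,364.5400.
Phase 2: 265,364.5400·(1 + 0.05/52)^520 ≈ 437,407.0704.

€437,407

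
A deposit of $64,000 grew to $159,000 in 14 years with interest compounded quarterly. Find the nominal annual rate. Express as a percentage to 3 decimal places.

6.553%

(1 + r/4)^56 = 159,000/64,000 = 2.48438.
1 + r/4 = 2.48438^(1/56) ≈ 1.016383, so r/4 ≈ 0.0163831.
r ≈ 4·0.0163831 = 6.55325%.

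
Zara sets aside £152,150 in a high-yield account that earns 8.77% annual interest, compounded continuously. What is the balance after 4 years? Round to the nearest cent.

£216,083.93

A = P·e^(rt) = 152,150·e^(0.0877·4) = 152,150·e^0.3508.
e^0.3508 ≈ 1.42020325685, so A ≈ 216,083.9255.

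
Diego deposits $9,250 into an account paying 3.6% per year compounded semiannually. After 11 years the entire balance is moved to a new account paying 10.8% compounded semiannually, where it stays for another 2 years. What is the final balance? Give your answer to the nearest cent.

Phase 1: 9,250·(1 + 0.018)^22 ≈ 13,695.9717.
Phase 2: 13,695.9717·(1 + 0.054)^4 ≈ 16,902.6692.

$16,902.67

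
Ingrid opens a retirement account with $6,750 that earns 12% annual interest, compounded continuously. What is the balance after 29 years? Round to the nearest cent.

A = P·e^(rt) = 6,750·e^(0.12·29) = 6,750·e^3.48.
e^3.48 ≈ 32.4597220759, so A ≈ 219,103.1240.

$219,103.12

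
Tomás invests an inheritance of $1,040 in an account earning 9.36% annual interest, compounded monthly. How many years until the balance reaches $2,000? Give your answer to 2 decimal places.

7.01 years

We need (1 + 0.0078)^(12t) = 1.9231, so 12t = ln 1.9231 / ln 1.0078 ≈ 84.1633.
t ≈ 84.1633/12 = 7.0136 years.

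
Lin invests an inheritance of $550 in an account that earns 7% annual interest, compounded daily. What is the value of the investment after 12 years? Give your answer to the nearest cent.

$1,273.90

Growth factor = (1 + 0.07/365)^4380 ≈ 2.31618043.
A ≈ 550 × 2.31618043 ≈ 1,273.8992.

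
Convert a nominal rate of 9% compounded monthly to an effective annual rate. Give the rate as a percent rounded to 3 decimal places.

9.381%

One year is 12 periods at 0.0075 each: (1 + 0.0075)^12 ≈ 1.093807.
EAR = 1.093807 − 1 ≈ 9.38069%.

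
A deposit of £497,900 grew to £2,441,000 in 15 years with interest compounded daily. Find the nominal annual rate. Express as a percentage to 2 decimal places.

10.60%

(1 + r/365)^5475 = 2,441,000/497,900 = 4.90259.
1 + r/365 = 4.90259^(1/5475) ≈ 1.00029, so r/365 ≈ 0.00029041.
r ≈ 365·0.00029041 = 10.59996%.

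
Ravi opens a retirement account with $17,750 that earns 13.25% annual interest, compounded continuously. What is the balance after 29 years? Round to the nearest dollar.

$827,894

A = P·e^(rt) = 17,750·e^(0.1325·29) = 17,750·e^3.8425.
e^3.8425 ≈ 46.6419336392, so A ≈ 827,894.3221.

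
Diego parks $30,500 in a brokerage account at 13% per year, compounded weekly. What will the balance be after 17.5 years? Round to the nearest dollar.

$295,860

Growth factor = (1 + 0.0025)^910 ≈ 9.70034042946.
A ≈ 30,500 × 9.70034042946 ≈ 295,860.3831.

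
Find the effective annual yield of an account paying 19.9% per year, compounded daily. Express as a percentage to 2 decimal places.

22.01%

One year is 365 periods at 0.000545205 each: (1 + 0.000545205)^365 ≈ 1.220116.
EAR = 1.220116 − 1 ≈ 22.01158%.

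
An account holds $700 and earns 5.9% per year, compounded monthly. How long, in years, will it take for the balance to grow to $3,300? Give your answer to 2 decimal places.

(1 + 0.00491667)^(12t) = 3,300/700 = 4.7143.
12t·ln(1 + 0.00491667) = ln(4.7143); 12t = 1.5506/0.00490462 ≈ 316.1504.
t ≈ 26.3459 years.

26.35 years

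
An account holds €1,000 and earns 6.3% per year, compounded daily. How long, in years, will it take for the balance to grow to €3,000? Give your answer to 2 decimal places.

We need (1 + 0.000172603)^(365t) = 3, so 365t = ln 3 / ln 1.000173 ≈ 6365.5252.
t ≈ 6365.5252/365 = 17.4398 years.

17.44 years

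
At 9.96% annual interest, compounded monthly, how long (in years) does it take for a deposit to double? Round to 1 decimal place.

(1 + 0.0083)^(12t) = 2.
12t = ln 2 / ln(1 + 0.0083) ≈ 0.69315/0.00826574 ≈ 83.8578.
t ≈ 6.9882.

7.0 years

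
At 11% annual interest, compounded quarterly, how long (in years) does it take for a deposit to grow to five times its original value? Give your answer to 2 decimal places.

14.83 years

(1 + 0.0275)^(4t) = 5.
4t = ln 5 / ln(1 + 0.0275) ≈ 1.6094/0.0271287 ≈ 59.3261.
t ≈ 14.8315.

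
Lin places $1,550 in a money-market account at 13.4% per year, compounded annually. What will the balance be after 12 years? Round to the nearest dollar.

Growth factor = (1 + 0.134)^12 ≈ 4.522271734.
A ≈ 1,550 × 4.522271734 ≈ 7,009.5212.

$7,010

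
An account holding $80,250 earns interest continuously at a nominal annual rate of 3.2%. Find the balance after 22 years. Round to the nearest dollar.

$162,251

A = P·e^(rt) = 80,250·e^(0.032·22) = 80,250·e^0.704.
e^0.704 ≈ 2.02182384982, so A ≈ 162,251.3639.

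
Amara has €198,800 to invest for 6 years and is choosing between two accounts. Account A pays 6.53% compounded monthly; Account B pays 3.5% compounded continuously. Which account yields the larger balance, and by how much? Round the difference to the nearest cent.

Account A growth factor: (1 + 0.0653/12)^72 ≈ 1.47807095539; balance ≈ 293,840.5059.
Account B growth factor: e^(0.035·6) = e^0.21 ≈ 1.23367805996; balance ≈ 245,255.1983.
Account A is larger by 48,585.3076.

Account A, by €48,585.31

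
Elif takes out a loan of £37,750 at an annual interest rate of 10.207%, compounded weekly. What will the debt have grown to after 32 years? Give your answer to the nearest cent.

£986,362.60

Periodic rate = 10.207%/52 = 0.00196288; periods = 52·32 = 1664.
A = 37,750·(1 + 0.10207/52)^1664 ≈ 37,750·26.1288106686 ≈ 986,362.6027.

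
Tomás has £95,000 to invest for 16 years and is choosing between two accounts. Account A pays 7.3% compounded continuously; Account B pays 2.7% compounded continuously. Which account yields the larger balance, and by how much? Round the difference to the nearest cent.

A: e^(0.073·16) = e^1.168 ≈ 3.21555509294, so 95,000 × 3.21555509294 ≈ 305,477.7338.
B: e^(0.027·16) = e^0.432 ≈ 1.54033511516, so 95,000 × 1.54033511516 ≈ 146,331.8359.
Difference ≈ 159,145.8979 in favor of A.

Account A, by £159,145.90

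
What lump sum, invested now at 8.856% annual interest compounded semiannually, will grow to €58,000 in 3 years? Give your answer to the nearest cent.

€44,722.52

Growth factor = (1 + 0.04428)^6 ≈ 1.2968858834.
P = 58,000/1.2968858834 ≈ 44,722.5163.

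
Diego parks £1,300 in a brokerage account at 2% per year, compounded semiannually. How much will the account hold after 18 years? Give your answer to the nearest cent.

Periodic rate = 2%/2 = 0.01; periods = 2·18 = 36.
A = 1,300·(1 + 0.01)^36 ≈ 1,300·1.430768784 ≈ 1,859.9994.

£1,860.00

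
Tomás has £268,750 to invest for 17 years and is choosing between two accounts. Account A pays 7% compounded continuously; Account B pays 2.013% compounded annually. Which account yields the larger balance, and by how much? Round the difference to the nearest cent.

Account A, by £506,272.01

A: e^(0.07·17) = e^1.19 ≈ 3.28708120738, so 268,750 × 3.28708120738 ≈ 883,403.0745.
B: (1 + 0.02013)^17 ≈ 1.40327837092, so 268,750 × 1.40327837092 ≈ 377,131.0622.
Difference ≈ 506,272.0123 in favor of A.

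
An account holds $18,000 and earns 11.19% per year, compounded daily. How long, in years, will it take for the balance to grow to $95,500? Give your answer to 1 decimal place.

14.9 years

(1 + 0.000306575)^(365t) = 95,500/18,000 = 5.3056.
365t·ln(1 + 0.000306575) = ln(5.3056); 365t = 1.6688/0.000306528 ≈ 5444.0460.
t ≈ 14.9152 years.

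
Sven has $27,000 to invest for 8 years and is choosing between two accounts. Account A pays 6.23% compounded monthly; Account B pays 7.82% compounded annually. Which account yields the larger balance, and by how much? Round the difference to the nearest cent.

Account B, by $4,925.61

A: (1 + 0.0623/12)^96 ≈ 1.6439644909, so 27,000 × 1.6439644909 ≈ 44,387.0413.
B: (1 + 0.0782)^8 ≈ 1.8263946232, so 27,000 × 1.8263946232 ≈ 49,312.6548.
Difference ≈ 4,925.6136 in favor of B.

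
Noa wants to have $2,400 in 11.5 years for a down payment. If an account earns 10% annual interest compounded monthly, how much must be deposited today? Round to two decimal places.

$763.56

Periodic rate = 10%/12 = 0.00833333; 138 periods.
P = 2,400/(1 + 0.1/12)^138 ≈ 2,400/3.143179252 ≈ 763.5581.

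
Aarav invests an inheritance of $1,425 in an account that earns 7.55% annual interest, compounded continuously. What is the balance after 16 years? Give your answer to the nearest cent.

A = P·e^(rt) = 1,425·e^(0.0755·16) = 1,425·e^1.208.
e^1.208 ≈ 3.346784386, so A ≈ 4,769.1677.

$4,769.17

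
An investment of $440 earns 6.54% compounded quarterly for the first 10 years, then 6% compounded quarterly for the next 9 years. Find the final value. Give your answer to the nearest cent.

$1,438.67

After 10 years at 6.54%: 440 × 1.913073519 ≈ 841.7523.
Then 9 years at 6%: 841.7523 × 1.709139538 ≈ 1,438.6722.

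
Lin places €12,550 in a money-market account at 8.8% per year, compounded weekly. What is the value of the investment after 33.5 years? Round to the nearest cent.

Periodic rate = 8.8%/52 = 0.00169231; periods = 52·33.5 = 1742.
A = 12,550·(1 + 0.088/52)^1742 ≈ 12,550·19.0203288975 ≈ 238,705.1277.

€238,705.13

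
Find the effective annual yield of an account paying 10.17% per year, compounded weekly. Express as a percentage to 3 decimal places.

10.694%

One year is 52 periods at 0.00195577 each: (1 + 0.00195577)^52 ≈ 1.106941.
EAR = 1.106941 − 1 ≈ 10.69414%.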